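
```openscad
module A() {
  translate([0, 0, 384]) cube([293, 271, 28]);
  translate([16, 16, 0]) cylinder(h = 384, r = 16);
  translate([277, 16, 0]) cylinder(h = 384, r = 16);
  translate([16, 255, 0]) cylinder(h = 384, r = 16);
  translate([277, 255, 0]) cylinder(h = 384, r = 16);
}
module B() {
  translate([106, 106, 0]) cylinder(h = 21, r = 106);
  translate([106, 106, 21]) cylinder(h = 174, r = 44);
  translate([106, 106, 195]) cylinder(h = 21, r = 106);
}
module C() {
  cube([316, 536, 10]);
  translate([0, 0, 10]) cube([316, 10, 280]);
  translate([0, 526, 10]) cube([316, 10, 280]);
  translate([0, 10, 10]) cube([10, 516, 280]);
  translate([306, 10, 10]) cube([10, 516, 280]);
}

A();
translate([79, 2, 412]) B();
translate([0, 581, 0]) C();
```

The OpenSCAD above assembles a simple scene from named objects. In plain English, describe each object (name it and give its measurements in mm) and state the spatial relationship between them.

A is a four-legged stool. The seat is a 293×271×28 mm slab whose top surface is at z = 412 mm; four round legs, each 32 mm in diameter, run from the floor (z = 0) to the underside of the seat, each leg's axis is inset half a diameter from the nearest pair of seat edges (so the leg's bounding box is flush with the corner).

B is a spool: two coaxial disc flanges of radius 106 mm and thickness 21 mm, joined by a core cylinder of radius 44 mm and height 174 mm. The lower flange rests on z = 0 and the three cylinders share a vertical axis.

C is an open-topped rectangular box: outside dimensions 316×536×290 mm, with a uniform wall and base thickness of 10 mm. The base is a full 316×536 slab on the floor; four walls sit on top of the base. The front and back walls (the −y and +y sides) span the full width; the two side walls fit between them.

The spool is on top of the stool. The open box is on the floor beside the stool on its +y side.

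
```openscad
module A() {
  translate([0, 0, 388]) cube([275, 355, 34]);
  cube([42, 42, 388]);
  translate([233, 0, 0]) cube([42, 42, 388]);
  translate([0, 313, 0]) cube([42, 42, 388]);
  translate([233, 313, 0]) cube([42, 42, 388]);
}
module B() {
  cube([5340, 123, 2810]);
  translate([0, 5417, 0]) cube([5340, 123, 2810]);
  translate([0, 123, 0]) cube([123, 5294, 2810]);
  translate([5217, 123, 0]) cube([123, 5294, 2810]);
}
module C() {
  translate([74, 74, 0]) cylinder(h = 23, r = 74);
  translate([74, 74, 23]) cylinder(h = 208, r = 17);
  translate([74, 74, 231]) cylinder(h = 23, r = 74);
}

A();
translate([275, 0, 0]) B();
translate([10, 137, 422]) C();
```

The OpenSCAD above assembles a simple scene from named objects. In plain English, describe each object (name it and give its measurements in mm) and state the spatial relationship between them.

A is a four-legged stool. The seat is 275×355 mm, 34 mm thick, top at z = 422 mm. It stands on four square legs, each 42×42 mm in cross-section, from z = 0 to the seat underside, each flush with a corner of the seat.

B is a box-shaped house frame (walls only): outside footprint 5340×5540 mm, wall height 2810 mm, wall thickness 123 mm. The two y-facing walls run the full x-width; the two x-facing walls fit between the inner faces of the y-facing walls.

C is a spool: two coaxial disc flanges of radius 74 mm and thickness 23 mm, joined by a core cylinder of radius 17 mm and height 208 mm. The lower flange rests on z = 0 and the three cylinders share a vertical axis.

The house frame is against the stool's +x side, with their −y faces flush. The spool is on top of the stool.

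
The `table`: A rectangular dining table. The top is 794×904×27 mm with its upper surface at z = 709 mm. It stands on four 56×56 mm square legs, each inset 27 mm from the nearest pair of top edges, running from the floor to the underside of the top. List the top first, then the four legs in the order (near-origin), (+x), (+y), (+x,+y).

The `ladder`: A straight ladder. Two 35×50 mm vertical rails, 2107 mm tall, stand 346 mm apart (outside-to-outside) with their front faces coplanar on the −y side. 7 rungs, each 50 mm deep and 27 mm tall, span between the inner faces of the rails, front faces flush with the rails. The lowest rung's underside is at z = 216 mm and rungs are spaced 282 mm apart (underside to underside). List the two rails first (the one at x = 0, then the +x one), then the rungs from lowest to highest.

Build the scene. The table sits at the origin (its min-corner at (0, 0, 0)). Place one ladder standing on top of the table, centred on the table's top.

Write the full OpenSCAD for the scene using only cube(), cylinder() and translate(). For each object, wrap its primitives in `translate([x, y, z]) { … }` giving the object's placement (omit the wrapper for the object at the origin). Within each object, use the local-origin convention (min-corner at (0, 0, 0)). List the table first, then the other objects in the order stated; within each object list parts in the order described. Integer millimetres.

translate([0, 0, 682]) cube([794, 904, 27]);
translate([27, 27, 0]) cube([56, 56, 682]);
translate([711, 27, 0]) cube([56, 56, 682]);
translate([27, 821, 0]) cube([56, 56, 682]);
translate([711, 821, 0]) cube([56, 56, 682]);
translate([224, 427, 709]) {
  cube([35, 50, 2107]);
  translate([311, 0, 0]) cube([35, 50, 2107]);
  translate([35, 0, 216]) cube([276, 50, 27]);
  translate([35, 0, 498]) cube([276, 50, 27]);
  translate([35, 0, 780]) cube([276, 50, 27]);
  translate([35, 0, 1062]) cube([276, 50, 27]);
  translate([35, 0, 1344]) cube([276, 50, 27]);
  translate([35, 0, 1626]) cube([276, 50, 27]);
  translate([35, 0, 1908]) cube([276, 50, 27]);
}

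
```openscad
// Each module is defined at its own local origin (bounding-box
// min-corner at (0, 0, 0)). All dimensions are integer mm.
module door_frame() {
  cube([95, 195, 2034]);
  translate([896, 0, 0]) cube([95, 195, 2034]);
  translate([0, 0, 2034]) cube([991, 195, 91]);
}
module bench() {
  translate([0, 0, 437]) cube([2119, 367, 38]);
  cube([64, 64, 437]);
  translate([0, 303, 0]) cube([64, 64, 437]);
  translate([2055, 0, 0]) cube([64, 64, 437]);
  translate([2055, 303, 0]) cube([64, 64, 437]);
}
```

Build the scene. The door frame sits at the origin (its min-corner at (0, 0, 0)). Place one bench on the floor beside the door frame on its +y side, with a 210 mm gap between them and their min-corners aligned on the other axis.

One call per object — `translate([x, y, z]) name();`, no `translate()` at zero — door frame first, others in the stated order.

door_frame();
translate([0, 405, 0]) bench();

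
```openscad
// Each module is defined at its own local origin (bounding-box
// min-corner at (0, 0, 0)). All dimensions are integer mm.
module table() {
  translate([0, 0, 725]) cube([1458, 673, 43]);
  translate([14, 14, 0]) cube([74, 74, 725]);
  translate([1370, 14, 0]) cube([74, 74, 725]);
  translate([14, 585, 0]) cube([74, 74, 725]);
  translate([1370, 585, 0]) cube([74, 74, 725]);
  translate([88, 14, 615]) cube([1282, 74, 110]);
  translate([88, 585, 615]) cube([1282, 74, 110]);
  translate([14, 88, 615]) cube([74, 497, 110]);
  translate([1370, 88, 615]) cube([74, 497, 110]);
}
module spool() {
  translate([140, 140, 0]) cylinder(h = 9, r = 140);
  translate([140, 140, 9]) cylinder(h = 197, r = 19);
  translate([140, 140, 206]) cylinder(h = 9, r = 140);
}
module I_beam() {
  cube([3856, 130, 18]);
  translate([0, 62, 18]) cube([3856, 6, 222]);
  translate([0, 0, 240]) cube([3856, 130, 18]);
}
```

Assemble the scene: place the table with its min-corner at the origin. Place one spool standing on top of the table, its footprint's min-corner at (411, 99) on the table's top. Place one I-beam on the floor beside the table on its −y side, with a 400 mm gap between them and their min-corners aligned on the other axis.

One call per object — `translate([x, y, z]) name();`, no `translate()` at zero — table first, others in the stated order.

table();
translate([411, 99, 768]) spool();
translate([0, -530, 0]) I_beam();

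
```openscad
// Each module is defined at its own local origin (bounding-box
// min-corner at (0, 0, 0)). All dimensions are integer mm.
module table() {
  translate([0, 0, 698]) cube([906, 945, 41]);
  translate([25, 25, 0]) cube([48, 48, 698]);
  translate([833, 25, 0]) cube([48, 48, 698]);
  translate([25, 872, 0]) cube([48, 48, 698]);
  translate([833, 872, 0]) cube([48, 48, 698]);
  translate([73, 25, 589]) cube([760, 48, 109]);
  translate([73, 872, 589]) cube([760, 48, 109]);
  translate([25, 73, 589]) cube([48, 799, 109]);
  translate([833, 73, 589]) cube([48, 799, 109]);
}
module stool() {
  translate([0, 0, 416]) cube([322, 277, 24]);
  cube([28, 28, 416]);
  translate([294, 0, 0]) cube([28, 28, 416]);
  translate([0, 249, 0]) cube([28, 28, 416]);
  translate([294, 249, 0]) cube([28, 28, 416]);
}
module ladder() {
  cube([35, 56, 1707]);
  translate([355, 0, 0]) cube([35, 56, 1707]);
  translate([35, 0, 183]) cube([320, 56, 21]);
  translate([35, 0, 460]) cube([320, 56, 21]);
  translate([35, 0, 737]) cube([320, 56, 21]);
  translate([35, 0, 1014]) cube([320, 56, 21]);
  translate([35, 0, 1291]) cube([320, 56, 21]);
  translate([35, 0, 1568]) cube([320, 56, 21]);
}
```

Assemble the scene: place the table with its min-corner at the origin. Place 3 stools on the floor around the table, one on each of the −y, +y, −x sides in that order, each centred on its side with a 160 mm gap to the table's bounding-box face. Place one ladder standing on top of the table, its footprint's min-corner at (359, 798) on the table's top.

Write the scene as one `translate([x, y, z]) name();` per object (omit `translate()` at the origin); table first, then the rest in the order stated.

table();
translate([292, -437, 0]) stool();
translate([292, 1105, 0]) stool();
translate([-482, 334, 0]) stool();
translate([359, 798, 739]) ladder();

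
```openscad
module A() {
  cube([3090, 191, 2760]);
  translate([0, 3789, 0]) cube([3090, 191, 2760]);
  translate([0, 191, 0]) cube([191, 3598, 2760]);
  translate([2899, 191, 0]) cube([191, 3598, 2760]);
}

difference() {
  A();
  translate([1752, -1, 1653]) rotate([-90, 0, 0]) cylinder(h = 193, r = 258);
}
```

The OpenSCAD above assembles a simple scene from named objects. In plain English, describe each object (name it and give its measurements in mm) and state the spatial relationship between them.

A is the wall frame of a small rectangular building: four walls, each 2760 mm tall and 191 mm thick, enclosing a footprint 3090 mm (x) by 3980 mm (y) outside-to-outside, with no floor or roof. The front and back walls (the −y and +y sides) span the full width; the two side walls fit between them.

The house frame has a circular hole of radius 258 mm through its front wall, centred at (x = 1752, z = 1653).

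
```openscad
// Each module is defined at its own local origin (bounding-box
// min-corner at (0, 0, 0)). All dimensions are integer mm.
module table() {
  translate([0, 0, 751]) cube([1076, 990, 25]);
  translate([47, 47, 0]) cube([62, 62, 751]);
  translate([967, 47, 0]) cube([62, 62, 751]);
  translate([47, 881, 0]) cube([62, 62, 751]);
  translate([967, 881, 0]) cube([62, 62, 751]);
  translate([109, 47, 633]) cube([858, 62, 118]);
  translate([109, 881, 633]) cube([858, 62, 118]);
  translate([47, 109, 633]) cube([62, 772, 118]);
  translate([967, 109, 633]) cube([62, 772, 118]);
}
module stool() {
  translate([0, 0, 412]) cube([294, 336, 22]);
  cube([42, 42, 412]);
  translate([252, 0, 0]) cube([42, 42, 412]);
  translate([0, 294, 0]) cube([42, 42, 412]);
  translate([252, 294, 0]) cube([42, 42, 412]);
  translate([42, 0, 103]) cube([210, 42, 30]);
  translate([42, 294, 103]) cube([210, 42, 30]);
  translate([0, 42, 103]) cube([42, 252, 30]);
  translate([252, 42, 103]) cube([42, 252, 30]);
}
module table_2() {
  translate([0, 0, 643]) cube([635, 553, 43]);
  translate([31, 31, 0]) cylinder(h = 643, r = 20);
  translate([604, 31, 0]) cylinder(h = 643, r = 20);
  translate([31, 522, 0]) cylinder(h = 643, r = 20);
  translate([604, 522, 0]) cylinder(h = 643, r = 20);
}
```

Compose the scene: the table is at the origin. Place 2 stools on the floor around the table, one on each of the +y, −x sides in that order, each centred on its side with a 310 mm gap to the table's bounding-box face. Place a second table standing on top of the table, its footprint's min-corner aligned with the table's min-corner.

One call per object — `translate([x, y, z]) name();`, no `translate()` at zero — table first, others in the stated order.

table();
translate([391, 1300, 0]) stool();
translate([-604, 327, 0]) stool();
translate([0, 0, 776]) table_2();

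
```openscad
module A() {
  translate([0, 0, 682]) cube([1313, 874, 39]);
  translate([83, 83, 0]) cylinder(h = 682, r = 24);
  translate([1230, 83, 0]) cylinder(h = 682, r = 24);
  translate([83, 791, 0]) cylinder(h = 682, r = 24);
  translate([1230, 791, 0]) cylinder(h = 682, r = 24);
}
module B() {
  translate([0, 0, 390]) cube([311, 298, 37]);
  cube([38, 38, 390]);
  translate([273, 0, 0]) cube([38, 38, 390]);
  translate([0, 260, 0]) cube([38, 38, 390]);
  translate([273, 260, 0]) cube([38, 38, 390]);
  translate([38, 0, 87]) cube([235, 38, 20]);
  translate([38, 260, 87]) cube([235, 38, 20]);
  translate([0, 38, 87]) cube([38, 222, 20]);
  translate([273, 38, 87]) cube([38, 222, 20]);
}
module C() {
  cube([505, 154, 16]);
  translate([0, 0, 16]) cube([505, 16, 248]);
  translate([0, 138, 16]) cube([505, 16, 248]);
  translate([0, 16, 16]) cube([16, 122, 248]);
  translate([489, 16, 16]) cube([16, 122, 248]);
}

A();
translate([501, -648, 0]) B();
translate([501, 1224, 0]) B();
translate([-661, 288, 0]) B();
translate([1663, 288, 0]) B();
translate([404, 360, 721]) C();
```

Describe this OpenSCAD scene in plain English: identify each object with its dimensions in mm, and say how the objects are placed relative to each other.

A is a table with a 1313×874 mm rectangular top, 39 mm thick, top surface at z = 721 mm, supported by four round legs of 48 mm diameter, each leg's bounding box inset 59 mm from the nearest pair of top edges, running from the floor.

B is a four-legged stool. The seat is a 311×298×37 mm slab whose top surface is at z = 427 mm; four square legs, each 38×38 mm in cross-section, run from the floor (z = 0) to the underside of the seat, each flush with a corner of the seat. Four stretchers, 38 mm wide and 20 mm tall, connect adjacent legs with their undersides at z = 87 mm, each running between the inner faces of the legs it joins and aligned with the legs' outer faces on the other axis.

C is an open storage box with external size 505×154×264 mm and wall thickness 16 mm (the base is also 16 mm thick). The base covers the whole footprint; the four walls stand on the base, with the y-facing walls full-width and the x-facing walls fitting between their inner faces.

Four stools sit around the table at the −y, +y, −x, +x sides. The open box is on top of the table, centred.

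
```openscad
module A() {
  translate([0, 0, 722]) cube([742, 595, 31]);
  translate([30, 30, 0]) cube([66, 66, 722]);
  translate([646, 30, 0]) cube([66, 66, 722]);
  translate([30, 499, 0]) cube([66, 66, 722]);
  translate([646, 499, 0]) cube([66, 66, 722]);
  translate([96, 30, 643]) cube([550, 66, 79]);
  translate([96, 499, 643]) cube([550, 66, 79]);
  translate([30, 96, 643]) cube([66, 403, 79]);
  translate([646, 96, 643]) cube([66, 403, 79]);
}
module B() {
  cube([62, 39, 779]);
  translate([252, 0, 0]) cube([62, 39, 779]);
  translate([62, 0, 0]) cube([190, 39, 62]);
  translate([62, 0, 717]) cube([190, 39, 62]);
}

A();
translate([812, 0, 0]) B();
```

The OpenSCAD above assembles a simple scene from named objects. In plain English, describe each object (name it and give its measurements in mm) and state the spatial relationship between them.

A is a table: top 742 mm (x) × 595 mm (y), 31 mm thick, upper face at z = 753 mm, on four 66×66 mm square legs, each inset 30 mm from the nearest pair of top edges, running from z = 0 to the bottom of the top. Four apron rails, 66 mm thick and 79 mm tall, run between adjacent legs with their top edges flush with the underside of the top and their outer faces flush with the legs' outer faces.

B is a rectangular picture frame lying in the x–z plane (depth along y). The opening is 190 mm wide (x) by 655 mm tall (z), surrounded by a border 62 mm wide on all four sides. The frame is 39 mm deep and is made of two full-height vertical stiles with two horizontal rails fitted between them.

The picture frame is on the floor beside the table on its +x side.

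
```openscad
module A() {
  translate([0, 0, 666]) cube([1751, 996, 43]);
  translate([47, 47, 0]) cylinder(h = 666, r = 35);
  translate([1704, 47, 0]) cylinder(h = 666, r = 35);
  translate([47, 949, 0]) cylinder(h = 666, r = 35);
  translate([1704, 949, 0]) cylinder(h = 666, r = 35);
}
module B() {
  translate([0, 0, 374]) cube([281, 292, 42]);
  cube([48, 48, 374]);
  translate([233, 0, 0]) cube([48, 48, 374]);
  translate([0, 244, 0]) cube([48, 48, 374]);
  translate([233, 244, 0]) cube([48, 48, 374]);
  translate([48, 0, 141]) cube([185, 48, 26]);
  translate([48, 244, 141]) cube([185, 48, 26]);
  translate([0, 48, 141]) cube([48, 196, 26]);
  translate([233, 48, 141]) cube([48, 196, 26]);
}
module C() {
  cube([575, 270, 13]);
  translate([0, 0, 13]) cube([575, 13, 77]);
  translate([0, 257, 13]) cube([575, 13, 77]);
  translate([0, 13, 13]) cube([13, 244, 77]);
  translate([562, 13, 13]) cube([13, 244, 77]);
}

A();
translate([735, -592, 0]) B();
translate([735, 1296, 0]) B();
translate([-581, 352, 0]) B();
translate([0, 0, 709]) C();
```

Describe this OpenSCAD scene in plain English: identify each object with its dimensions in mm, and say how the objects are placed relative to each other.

A is a table with a 1751×996 mm rectangular top, 43 mm thick, top surface at z = 709 mm, supported by four round legs of 70 mm diameter, each leg's bounding box inset 12 mm from the nearest pair of top edges, running from the floor.

B is a simple wooden stool: a rectangular seat 281 mm (x) by 292 mm (y), 42 mm thick, top face at z = 416 mm, on four square legs, each 48×48 mm in cross-section. The legs rest on z = 0, each flush with a corner of the seat. Four stretchers, 48 mm wide and 26 mm tall, connect adjacent legs with their undersides at z = 141 mm, each running between the inner faces of the legs it joins and aligned with the legs' outer faces on the other axis.

C is an open-topped rectangular box: outside dimensions 575×270×90 mm, with a uniform wall and base thickness of 13 mm. The base is a full 575×270 slab on the floor; four walls sit on top of the base. The front and back walls (the −y and +y sides) span the full width; the two side walls fit between them.

Three stools sit around the table at the −y, +y, −x sides. The open box is on top of the table.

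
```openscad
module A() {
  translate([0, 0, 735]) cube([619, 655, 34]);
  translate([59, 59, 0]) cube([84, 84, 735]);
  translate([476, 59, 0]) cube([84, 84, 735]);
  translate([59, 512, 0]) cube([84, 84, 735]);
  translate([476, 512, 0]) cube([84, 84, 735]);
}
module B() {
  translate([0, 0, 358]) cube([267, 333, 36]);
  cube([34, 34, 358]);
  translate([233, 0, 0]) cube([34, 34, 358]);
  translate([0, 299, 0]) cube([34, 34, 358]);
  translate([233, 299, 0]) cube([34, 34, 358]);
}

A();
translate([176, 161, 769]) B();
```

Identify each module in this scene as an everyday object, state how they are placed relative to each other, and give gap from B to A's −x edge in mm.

The stool's min-x is at 176; the table's min-x is 0; gap = 176 mm.

A is a table. B is a stool. The stool is on top of the table, centred. The gap from the stool to the table's −x edge is 176 mm.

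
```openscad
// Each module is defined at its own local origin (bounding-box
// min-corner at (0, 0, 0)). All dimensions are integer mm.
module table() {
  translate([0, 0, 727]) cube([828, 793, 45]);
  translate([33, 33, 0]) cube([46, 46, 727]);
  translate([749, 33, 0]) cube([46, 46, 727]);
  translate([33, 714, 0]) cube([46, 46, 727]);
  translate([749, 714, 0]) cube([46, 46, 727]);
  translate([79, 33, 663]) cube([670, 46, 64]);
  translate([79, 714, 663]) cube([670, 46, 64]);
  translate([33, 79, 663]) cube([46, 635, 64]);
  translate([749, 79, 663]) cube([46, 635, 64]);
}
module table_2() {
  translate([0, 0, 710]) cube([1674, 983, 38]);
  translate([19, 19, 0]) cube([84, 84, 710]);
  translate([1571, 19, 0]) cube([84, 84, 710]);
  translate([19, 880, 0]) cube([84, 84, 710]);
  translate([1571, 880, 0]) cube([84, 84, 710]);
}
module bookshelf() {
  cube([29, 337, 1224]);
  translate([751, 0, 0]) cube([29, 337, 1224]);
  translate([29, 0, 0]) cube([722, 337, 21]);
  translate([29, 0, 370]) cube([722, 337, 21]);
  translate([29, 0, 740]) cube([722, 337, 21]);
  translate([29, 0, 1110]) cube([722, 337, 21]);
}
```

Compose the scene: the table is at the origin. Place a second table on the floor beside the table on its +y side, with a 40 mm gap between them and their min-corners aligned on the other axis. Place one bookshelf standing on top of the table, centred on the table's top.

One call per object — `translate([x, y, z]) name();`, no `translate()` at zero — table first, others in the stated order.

table();
translate([0, 833, 0]) table_2();
translate([24, 228, 772]) bookshelf();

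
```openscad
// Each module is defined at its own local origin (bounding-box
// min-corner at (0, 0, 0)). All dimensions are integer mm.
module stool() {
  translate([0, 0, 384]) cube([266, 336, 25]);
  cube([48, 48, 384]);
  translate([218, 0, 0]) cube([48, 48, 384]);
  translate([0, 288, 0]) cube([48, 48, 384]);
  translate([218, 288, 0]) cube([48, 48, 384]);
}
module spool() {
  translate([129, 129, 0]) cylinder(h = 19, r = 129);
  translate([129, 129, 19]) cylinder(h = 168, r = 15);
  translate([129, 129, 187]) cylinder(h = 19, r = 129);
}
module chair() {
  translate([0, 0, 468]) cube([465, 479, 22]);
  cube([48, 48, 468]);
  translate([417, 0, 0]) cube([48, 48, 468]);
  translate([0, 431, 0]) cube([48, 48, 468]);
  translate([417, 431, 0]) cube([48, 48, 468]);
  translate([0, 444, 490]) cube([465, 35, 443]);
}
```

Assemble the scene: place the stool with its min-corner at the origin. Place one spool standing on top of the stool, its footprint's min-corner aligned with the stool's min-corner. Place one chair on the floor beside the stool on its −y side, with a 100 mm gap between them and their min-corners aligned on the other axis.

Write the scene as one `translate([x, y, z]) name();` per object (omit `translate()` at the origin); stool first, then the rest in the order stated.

stool();
translate([0, 0, 409]) spool();
translate([0, -579, 0]) chair();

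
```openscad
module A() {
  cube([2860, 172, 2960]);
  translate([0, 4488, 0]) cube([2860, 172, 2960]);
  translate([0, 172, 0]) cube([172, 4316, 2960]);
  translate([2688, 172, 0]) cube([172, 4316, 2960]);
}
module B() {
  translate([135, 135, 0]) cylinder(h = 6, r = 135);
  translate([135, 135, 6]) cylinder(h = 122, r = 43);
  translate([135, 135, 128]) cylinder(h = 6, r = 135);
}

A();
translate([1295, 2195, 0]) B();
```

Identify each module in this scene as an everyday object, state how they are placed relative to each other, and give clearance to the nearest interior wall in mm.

Clearances: x = 1123, y = 2023; minimum 1123 mm.

A is a house frame. B is a spool. The spool sits inside the house frame, centred. The clearance to the nearest interior wall is 1123 mm.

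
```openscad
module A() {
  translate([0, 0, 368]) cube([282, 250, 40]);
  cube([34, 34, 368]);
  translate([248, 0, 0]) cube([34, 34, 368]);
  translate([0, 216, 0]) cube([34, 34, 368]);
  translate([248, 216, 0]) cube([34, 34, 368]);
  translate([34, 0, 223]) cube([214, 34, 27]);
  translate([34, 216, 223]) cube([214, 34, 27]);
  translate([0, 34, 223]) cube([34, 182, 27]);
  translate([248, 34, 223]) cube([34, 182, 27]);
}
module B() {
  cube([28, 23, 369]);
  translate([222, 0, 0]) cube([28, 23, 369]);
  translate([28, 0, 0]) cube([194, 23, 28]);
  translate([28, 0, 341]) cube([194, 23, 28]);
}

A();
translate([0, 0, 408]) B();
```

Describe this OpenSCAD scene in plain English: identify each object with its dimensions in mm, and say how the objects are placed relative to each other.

A is a four-legged stool. The seat is a 282×250×40 mm slab whose top surface is at z = 408 mm; four square legs, each 34×34 mm in cross-section, run from the floor (z = 0) to the underside of the seat, each flush with a corner of the seat. Four stretchers, 34 mm wide and 27 mm tall, connect adjacent legs with their undersides at z = 223 mm, each running between the inner faces of the legs it joins and aligned with the legs' outer faces on the other axis.

B is a rectangular picture frame lying in the x–z plane (depth along y). The opening is 194 mm wide (x) by 313 mm tall (z), surrounded by a border 28 mm wide on all four sides. The frame is 23 mm deep and is made of two full-height vertical stiles with two horizontal rails fitted between them.

The picture frame is on top of the stool.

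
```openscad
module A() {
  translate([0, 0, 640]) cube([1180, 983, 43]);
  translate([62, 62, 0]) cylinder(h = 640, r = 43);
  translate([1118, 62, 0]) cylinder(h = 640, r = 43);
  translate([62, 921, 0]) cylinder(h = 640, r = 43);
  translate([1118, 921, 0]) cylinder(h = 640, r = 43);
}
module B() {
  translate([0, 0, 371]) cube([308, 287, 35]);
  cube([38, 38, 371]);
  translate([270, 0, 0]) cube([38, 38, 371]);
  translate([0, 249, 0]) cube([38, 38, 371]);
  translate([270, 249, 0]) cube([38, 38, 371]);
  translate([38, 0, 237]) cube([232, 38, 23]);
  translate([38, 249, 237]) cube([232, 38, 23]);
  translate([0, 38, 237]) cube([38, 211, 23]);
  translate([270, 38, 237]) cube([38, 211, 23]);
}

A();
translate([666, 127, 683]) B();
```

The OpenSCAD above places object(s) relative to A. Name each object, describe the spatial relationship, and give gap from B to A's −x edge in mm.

A is a table. B is a stool. The stool is on top of the table. The gap from the stool to the table's −x edge is 666 mm.

The stool's min-x is at 666; the table's min-x is 0; gap = 666 mm.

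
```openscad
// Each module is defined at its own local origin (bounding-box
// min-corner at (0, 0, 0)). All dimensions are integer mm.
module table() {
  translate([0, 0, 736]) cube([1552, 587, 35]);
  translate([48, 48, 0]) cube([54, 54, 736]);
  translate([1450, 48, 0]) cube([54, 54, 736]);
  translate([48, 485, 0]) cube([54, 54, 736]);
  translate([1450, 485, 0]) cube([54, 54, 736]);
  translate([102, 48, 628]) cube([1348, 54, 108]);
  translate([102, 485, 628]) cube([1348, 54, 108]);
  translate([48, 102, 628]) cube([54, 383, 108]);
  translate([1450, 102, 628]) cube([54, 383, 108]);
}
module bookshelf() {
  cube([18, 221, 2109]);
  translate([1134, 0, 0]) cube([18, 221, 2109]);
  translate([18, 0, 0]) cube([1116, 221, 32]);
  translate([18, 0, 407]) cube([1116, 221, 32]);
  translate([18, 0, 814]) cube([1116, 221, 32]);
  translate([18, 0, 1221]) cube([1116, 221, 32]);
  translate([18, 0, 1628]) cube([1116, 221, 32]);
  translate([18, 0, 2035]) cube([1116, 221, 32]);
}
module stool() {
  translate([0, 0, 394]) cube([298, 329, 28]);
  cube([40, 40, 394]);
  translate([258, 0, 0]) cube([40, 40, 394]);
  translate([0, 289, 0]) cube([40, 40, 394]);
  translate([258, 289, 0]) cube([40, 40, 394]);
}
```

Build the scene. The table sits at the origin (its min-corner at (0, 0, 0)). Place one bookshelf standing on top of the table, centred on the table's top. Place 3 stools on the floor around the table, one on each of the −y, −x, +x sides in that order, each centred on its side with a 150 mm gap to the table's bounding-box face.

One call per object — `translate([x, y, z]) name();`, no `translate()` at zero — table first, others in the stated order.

table();
translate([200, 183, 771]) bookshelf();
translate([627, -479, 0]) stool();
translate([-448, 129, 0]) stool();
translate([1702, 129, 0]) stool();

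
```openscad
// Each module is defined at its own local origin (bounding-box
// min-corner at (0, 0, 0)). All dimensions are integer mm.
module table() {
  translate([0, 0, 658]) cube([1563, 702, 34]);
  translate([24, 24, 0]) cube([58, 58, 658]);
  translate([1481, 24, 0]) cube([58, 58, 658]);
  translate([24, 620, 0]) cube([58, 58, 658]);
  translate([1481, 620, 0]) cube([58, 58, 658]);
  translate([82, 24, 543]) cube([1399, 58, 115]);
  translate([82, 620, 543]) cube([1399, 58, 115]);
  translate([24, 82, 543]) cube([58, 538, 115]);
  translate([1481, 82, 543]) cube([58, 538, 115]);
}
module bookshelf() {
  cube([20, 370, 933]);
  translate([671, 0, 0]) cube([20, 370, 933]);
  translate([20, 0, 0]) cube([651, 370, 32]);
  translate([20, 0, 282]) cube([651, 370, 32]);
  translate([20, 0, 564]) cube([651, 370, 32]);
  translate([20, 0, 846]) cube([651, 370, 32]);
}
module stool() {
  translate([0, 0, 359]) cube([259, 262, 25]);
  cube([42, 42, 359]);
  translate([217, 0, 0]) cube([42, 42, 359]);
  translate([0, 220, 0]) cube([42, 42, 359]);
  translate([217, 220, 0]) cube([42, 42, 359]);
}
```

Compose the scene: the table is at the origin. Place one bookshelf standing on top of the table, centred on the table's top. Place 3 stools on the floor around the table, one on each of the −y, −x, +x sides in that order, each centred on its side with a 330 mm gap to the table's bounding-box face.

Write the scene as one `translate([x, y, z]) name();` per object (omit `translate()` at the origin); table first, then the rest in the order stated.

table();
translate([436, 166, 692]) bookshelf();
translate([652, -592, 0]) stool();
translate([-589, 220, 0]) stool();
translate([1893, 220, 0]) stool();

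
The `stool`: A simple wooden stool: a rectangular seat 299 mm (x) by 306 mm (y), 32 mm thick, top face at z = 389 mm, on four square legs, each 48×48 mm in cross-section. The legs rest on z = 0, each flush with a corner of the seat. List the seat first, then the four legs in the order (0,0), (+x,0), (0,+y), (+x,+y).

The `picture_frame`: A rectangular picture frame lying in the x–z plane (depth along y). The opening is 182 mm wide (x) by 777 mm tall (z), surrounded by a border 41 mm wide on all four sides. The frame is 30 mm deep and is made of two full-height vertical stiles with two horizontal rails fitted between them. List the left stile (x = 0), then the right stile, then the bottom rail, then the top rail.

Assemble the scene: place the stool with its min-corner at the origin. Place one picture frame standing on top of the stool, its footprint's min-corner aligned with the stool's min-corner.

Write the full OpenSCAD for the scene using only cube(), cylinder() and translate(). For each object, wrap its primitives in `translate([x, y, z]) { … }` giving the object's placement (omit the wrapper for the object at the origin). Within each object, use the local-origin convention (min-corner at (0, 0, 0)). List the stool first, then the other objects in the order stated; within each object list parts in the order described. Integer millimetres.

translate([0, 0, 357]) cube([299, 306, 32]);
cube([48, 48, 357]);
translate([251, 0, 0]) cube([48, 48, 357]);
translate([0, 258, 0]) cube([48, 48, 357]);
translate([251, 258, 0]) cube([48, 48, 357]);
translate([0, 0, 389]) {
  cube([41, 30, 859]);
  translate([223, 0, 0]) cube([41, 30, 859]);
  translate([41, 0, 0]) cube([182, 30, 41]);
  translate([41, 0, 818]) cube([182, 30, 41]);
}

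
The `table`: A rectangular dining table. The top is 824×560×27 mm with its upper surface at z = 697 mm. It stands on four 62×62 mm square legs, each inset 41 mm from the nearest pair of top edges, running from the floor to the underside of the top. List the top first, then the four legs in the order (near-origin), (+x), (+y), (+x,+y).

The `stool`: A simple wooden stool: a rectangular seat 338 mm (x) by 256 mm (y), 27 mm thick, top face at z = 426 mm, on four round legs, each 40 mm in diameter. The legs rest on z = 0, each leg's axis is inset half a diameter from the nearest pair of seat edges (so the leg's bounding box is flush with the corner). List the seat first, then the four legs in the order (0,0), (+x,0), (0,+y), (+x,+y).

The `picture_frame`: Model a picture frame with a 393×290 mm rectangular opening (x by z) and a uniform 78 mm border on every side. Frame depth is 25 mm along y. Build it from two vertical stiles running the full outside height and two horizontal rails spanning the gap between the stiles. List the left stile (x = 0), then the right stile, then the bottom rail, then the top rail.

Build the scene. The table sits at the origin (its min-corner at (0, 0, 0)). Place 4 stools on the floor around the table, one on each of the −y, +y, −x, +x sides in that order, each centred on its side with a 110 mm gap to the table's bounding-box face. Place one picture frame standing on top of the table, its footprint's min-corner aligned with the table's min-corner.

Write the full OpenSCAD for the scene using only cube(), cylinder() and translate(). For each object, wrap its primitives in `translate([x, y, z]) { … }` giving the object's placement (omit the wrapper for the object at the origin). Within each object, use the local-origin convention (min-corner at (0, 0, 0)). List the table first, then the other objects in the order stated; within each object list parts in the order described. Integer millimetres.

translate([0, 0, 670]) cube([824, 560, 27]);
translate([41, 41, 0]) cube([62, 62, 670]);
translate([721, 41, 0]) cube([62, 62, 670]);
translate([41, 457, 0]) cube([62, 62, 670]);
translate([721, 457, 0]) cube([62, 62, 670]);
translate([243, -366, 0]) {
  translate([0, 0, 399]) cube([338, 256, 27]);
  translate([20, 20, 0]) cylinder(h = 399, r = 20);
  translate([318, 20, 0]) cylinder(h = 399, r = 20);
  translate([20, 236, 0]) cylinder(h = 399, r = 20);
  translate([318, 236, 0]) cylinder(h = 399, r = 20);
}
translate([243, 670, 0]) {
  translate([0, 0, 399]) cube([338, 256, 27]);
  translate([20, 20, 0]) cylinder(h = 399, r = 20);
  translate([318, 20, 0]) cylinder(h = 399, r = 20);
  translate([20, 236, 0]) cylinder(h = 399, r = 20);
  translate([318, 236, 0]) cylinder(h = 399, r = 20);
}
translate([-448, 152, 0]) {
  translate([0, 0, 399]) cube([338, 256, 27]);
  translate([20, 20, 0]) cylinder(h = 399, r = 20);
  translate([318, 20, 0]) cylinder(h = 399, r = 20);
  translate([20, 236, 0]) cylinder(h = 399, r = 20);
  translate([318, 236, 0]) cylinder(h = 399, r = 20);
}
translate([934, 152, 0]) {
  translate([0, 0, 399]) cube([338, 256, 27]);
  translate([20, 20, 0]) cylinder(h = 399, r = 20);
  translate([318, 20, 0]) cylinder(h = 399, r = 20);
  translate([20, 236, 0]) cylinder(h = 399, r = 20);
  translate([318, 236, 0]) cylinder(h = 399, r = 20);
}
translate([0, 0, 697]) {
  cube([78, 25, 446]);
  translate([471, 0, 0]) cube([78, 25, 446]);
  translate([78, 0, 0]) cube([393, 25, 78]);
  translate([78, 0, 368]) cube([393, 25, 78]);
}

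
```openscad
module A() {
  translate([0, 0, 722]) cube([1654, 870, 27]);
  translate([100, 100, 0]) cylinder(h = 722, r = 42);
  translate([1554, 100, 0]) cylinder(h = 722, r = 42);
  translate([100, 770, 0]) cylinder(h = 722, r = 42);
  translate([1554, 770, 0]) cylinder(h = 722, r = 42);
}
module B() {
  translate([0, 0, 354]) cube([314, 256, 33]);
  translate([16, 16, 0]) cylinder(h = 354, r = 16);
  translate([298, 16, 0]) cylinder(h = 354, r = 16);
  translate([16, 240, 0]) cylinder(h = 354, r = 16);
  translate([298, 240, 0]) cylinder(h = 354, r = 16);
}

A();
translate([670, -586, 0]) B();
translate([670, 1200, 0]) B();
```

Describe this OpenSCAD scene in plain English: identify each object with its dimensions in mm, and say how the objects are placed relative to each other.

A is a table with a 1654×870 mm rectangular top, 27 mm thick, top surface at z = 749 mm, supported by four round legs of 84 mm diameter, each leg's bounding box inset 58 mm from the nearest pair of top edges, running from the floor.

B is a four-legged stool. The seat is a 314×256×33 mm slab whose top surface is at z = 387 mm; four round legs, each 32 mm in diameter, run from the floor (z = 0) to the underside of the seat, each leg's axis is inset half a diameter from the nearest pair of seat edges (so the leg's bounding box is flush with the corner).

Two stools sit around the table at the −y, +y sides.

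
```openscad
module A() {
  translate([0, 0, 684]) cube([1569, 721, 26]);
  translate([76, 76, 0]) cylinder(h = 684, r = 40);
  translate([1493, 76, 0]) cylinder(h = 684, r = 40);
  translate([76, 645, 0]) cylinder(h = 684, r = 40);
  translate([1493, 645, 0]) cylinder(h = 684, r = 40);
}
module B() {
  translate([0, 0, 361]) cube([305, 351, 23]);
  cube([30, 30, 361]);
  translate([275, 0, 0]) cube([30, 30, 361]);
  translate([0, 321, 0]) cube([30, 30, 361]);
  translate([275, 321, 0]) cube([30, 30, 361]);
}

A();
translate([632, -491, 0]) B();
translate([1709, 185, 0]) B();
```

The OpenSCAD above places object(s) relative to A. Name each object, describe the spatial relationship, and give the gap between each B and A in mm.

Each stool's nearest face is 140 mm from the table's bounding box.

A is a table. B is a stool. Two stools sit around the table at the −y, +x sides. The gap between each stool and the table is 140 mm.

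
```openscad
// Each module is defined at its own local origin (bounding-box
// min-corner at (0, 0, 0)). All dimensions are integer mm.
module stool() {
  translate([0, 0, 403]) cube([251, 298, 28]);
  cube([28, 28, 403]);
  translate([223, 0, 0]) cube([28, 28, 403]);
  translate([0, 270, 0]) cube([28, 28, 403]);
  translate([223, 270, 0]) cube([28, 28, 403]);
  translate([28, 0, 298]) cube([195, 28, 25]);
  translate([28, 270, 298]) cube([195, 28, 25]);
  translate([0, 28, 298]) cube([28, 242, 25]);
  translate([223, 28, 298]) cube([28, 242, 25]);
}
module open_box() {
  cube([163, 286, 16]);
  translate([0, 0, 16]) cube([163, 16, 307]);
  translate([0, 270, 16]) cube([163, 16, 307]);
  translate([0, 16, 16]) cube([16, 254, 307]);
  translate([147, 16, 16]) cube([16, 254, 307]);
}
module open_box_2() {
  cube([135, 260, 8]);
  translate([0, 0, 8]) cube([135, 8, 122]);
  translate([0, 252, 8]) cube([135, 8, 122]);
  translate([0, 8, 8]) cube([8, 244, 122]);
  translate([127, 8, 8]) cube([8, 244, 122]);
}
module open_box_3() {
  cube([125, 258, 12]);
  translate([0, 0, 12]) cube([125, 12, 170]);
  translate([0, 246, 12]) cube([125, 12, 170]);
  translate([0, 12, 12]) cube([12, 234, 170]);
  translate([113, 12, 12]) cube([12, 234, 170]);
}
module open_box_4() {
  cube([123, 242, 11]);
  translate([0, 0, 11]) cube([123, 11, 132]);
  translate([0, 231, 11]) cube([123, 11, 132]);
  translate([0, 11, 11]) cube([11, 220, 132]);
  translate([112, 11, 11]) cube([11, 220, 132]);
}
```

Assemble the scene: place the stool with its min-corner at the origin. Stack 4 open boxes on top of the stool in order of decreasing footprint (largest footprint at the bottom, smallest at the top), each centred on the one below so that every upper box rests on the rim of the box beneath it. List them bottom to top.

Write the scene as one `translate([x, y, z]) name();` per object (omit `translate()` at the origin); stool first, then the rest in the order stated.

stool();
translate([44, 6, 431]) open_box();
translate([58, 19, 754]) open_box_2();
translate([63, 20, 884]) open_box_3();
translate([64, 28, 1066]) open_box_4();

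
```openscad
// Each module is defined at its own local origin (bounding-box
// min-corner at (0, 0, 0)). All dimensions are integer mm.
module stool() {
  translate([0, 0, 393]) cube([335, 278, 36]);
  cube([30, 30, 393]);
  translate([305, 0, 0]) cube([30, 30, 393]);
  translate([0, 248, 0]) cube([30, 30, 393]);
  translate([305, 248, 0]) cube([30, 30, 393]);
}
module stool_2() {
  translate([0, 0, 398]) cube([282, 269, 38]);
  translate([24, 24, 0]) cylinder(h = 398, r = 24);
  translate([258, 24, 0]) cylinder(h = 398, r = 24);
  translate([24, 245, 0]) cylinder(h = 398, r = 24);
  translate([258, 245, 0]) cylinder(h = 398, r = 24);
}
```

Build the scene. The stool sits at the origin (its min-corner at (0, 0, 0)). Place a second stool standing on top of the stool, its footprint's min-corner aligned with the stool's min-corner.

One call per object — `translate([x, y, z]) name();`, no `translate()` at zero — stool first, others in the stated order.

stool();
translate([0, 0, 429]) stool_2();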